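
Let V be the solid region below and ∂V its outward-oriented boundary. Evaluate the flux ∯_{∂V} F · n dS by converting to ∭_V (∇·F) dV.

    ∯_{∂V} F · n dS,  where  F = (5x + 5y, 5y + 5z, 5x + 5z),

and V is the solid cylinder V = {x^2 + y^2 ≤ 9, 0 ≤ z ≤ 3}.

By the divergence theorem,

    ∯_{∂V} F · n dS = ∭_V (∇ · F) dV.

Compute the divergence:
    ∇ · F = ∂F_x/∂x + ∂F_y/∂y + ∂F_z/∂z = 5 + 5 + 5 = 15.

In cylindrical coordinates, x = r cos(θ), y = r sin(θ), z = z, dV = r dr dθ dz, with 0 ≤ r ≤ 3, 0 ≤ θ ≤ 2π, 0 ≤ z ≤ 3.

The integrand, after substitution and multiplying by the volume element, becomes (15) · r, so

    ∭_V (∇·F) dV = ∫_0^{2π} ∫_0^{3} ∫_0^{3} (15) · r dz dr dθ.

Inner (z from 0 to 3): 45r.
Middle (r from 0 to 3): 405/2.
Outer (θ from 0 to 2π): 405π.

Therefore ∯_{∂V} F · n dS = 405π.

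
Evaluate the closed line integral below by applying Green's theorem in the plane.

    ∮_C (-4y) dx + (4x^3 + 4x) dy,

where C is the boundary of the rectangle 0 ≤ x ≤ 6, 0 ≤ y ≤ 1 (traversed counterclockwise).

Green's theorem converts the closed line integral into a double integral over the enclosed region D:

    ∮_C P dx + Q dy = ∬_D (∂Q/∂x - ∂P/∂y) dA.

Here P = -4y, Q = 4x^3 + 4x, so

    ∂Q/∂x = 12x^2 + 4,    ∂P/∂y = -4,
    ∂Q/∂x - ∂P/∂y = 12x^2 + 8.

D is the region 0 ≤ x ≤ 6, 0 ≤ y ≤ 1. Evaluating the double integral:

    ∬_D (12x^2 + 8) dA = ∫_0^{6} ∫_0^{1} (12x^2 + 8) dy dx.

Inner (y from 0 to 1): 12x^2 + 8.
Outer (x from 0 to 6): 912.

Therefore ∮_C P dx + Q dy = 912.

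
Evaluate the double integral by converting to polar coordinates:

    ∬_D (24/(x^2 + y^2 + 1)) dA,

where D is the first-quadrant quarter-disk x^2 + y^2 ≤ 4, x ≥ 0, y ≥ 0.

The region D is 0 ≤ r ≤ 2, 0 ≤ θ ≤ π/2 in polar coordinates, where x = r cos(θ), y = r sin(θ), and dA = r dr dθ.

Under the substitution, the integrand becomes 24/(r^2 + 1), so

    ∬_D (24/(x^2 + y^2 + 1)) dA = ∫_{0}^{π/2} ∫_{0}^{2} (24/(r^2 + 1)) · r dr dθ.

Inner integral (in r): ∫_{0}^{2} (24/(r^2 + 1)) · r dr = log(244140625).

Outer integral (in θ): ∫_{0}^{π/2} (log(244140625)) dθ = 6π log(5).

Therefore ∬_D (24/(x^2 + y^2 + 1)) dA = 6π log(5).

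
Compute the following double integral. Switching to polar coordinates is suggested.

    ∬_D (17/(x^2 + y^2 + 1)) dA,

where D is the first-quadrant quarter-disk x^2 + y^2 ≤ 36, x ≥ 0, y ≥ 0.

The region D is 0 ≤ r ≤ 6, 0 ≤ θ ≤ π/2 in polar coordinates, where x = r cos(θ), y = r sin(θ), and dA = r dr dθ.

Under the substitution, the integrand becomes 17/(r^2 + 1), so

    ∬_D (17/(x^2 + y^2 + 1)) dA = ∫_{0}^{π/2} ∫_{0}^{6} (17/(r^2 + 1)) · r dr dθ.

Inner integral (in r): ∫_{0}^{6} (17/(r^2 + 1)) · r dr = 17log(37)/2.

Outer integral (in θ): ∫_{0}^{π/2} (17log(37)/2) dθ = 17π log(37)/4.

Therefore ∬_D (17/(x^2 + y^2 + 1)) dA = 17π log(37)/4.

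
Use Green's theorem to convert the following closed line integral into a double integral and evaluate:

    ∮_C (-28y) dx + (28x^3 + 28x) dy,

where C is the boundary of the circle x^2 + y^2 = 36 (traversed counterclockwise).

Green's theorem converts the closed line integral into a double integral over the enclosed region D:

    ∮_C P dx + Q dy = ∬_D (∂Q/∂x - ∂P/∂y) dA.

Here P = -28y, Q = 28x^3 + 28x, so

    ∂Q/∂x = 84x^2 + 28,    ∂P/∂y = -28,
    ∂Q/∂x - ∂P/∂y = 84x^2 + 56.

D is the region x^2 + y^2 ≤ 36. Evaluating the double integral:

In polar coordinates (x = r cos θ, y = r sin θ, dA = r dr dθ) the integrand becomes 84r^2cos(θ)^2 + 56, so

    ∬_D (84x^2 + 56) dA = ∫_0^{2π} ∫_0^{6} (84r^2cos(θ)^2 + 56) · r dr dθ.

Inner (r from 0 to 6): 27216cos(θ)^2 + 1008.
Outer (θ from 0 to 2π): 29232π.

Therefore ∮_C P dx + Q dy = 29232π.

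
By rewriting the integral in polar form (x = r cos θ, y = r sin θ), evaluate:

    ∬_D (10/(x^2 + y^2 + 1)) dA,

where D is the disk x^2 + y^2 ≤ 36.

The region D is 0 ≤ r ≤ 6, 0 ≤ θ ≤ 2π in polar coordinates, where x = r cos(θ), y = r sin(θ), and dA = r dr dθ.

Under the substitution, the integrand becomes 10/(r^2 + 1), so

    ∬_D (10/(x^2 + y^2 + 1)) dA = ∫_{0}^{2π} ∫_{0}^{6} (10/(r^2 + 1)) · r dr dθ.

Inner integral (in r): ∫_{0}^{6} (10/(r^2 + 1)) · r dr = log(69343957).

Outer integral (in θ): ∫_{0}^{2π} (log(69343957)) dθ = 10π log(37).

Therefore ∬_D (10/(x^2 + y^2 + 1)) dA = 10π log(37).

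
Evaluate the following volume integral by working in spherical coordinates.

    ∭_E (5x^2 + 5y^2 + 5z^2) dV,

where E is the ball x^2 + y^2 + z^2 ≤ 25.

In spherical coordinates, x = ρ sin(φ) cos(θ), y = ρ sin(φ) sin(θ), z = ρ cos(φ), and dV = ρ^2 sin(φ) dρ dφ dθ.

The integrand becomes 5ρ^2, so

    ∭_E (5x^2 + 5y^2 + 5z^2) dV = ∫_{0}^{2π} ∫_{0}^{π} ∫_{0}^{5} (5ρ^2) · ρ^2 sin(φ) dρ dφ dθ.

Inner (ρ): 3125sin(φ).
Middle (φ): 6250.
Outer (θ): 12500π.

Therefore the triple integral equals 12500π.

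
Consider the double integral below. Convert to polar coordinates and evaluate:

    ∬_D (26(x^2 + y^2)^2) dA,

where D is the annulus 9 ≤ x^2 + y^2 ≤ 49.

The region D is 3 ≤ r ≤ 7, 0 ≤ θ ≤ 2π in polar coordinates, where x = r cos(θ), y = r sin(θ), and dA = r dr dθ.

Under the substitution, the integrand becomes 26r^4, so

    ∬_D (26(x^2 + y^2)^2) dA = ∫_{0}^{2π} ∫_{3}^{7} (26r^4) · r dr dθ.

Inner integral (in r): ∫_{3}^{7} (26r^4) · r dr = 1519960/3.

Outer integral (in θ): ∫_{0}^{2π} (1519960/3) dθ = 3039920π/3.

Therefore ∬_D (26(x^2 + y^2)^2) dA = 3039920π/3.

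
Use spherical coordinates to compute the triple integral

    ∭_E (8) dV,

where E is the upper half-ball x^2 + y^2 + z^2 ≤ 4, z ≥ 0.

In spherical coordinates, x = ρ sin(φ) cos(θ), y = ρ sin(φ) sin(θ), z = ρ cos(φ), and dV = ρ^2 sin(φ) dρ dφ dθ.

The integrand becomes 8, so

    ∭_E (8) dV = ∫_{0}^{2π} ∫_{0}^{π/2} ∫_{0}^{2} (8) · ρ^2 sin(φ) dρ dφ dθ.

Inner (ρ): 64sin(φ)/3.
Middle (φ): 64/3.
Outer (θ): 128π/3.

Therefore the triple integral equals 128π/3.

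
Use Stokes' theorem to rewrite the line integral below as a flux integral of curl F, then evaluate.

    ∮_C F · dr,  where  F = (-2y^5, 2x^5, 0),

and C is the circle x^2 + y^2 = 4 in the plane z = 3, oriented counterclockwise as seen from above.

Let S be the flat disk x^2 + y^2 ≤ 4 in the plane z = 3, with upward unit normal n̂ = ẑ. By Stokes' theorem,

    ∮_C F · dr = ∬_S (∇ × F) · n̂ dS = ∬_D (curl F)_z dA,

where D is the disk x^2 + y^2 ≤ 4.

Compute the curl of F = (-2y^5, 2x^5, 0):
    (∇ × F)_x = ∂F_z/∂y - ∂F_y/∂z = 0,
    (∇ × F)_y = ∂F_x/∂z - ∂F_z/∂x = 0,
    (∇ × F)_z = ∂F_y/∂x - ∂F_x/∂y = 10x^4 + 10y^4.

On z = 3, (curl F)_z = 10x^4 + 10y^4.

Convert to polar (x = r cos θ, y = r sin θ, dA = r dr dθ); the integrand becomes 10r^4(sin(θ)^4 + cos(θ)^4), so

    ∬_D (curl F)_z dA = ∫_0^{2π} ∫_0^{2} (10r^4(sin(θ)^4 + cos(θ)^4)) · r dr dθ.

Inner (r from 0 to 2): 320sin(θ)^4/3 + 320cos(θ)^4/3.
Outer (θ from 0 to 2π): 160π.

Therefore ∮_C F · dr = 160π.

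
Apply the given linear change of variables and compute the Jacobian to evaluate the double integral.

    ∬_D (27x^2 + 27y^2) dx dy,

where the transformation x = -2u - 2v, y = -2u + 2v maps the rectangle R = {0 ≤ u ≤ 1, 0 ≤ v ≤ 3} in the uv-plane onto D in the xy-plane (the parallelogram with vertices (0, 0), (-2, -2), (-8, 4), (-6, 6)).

Compute the Jacobian determinant of (x, y) with respect to (u, v):

    ∂(x,y)/∂(u,v) = | -2  -2 | = (-2)(2) - (-2)(-2) = -8.
                   | -2  2 |

Its absolute value is |J| = 8 (the area scaling factor).

Substituting x = -2u - 2v, y = -2u + 2v into the integrand,

    27x^2 + 27y^2 → 216u^2 + 216v^2,

so the integral becomes

    ∬_R (216u^2 + 216v^2) · |J| du dv = ∫_0^1 ∫_0^3 (1728u^2 + 1728v^2) dv du.

Inner (v): 5184u^2 + 15552.
Outer (u): 17280.

Therefore ∬_D (27x^2 + 27y^2) dx dy = 17280.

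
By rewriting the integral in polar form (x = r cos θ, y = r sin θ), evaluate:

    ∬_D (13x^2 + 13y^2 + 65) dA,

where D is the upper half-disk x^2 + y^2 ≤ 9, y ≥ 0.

The region D is 0 ≤ r ≤ 3, 0 ≤ θ ≤ π in polar coordinates, where x = r cos(θ), y = r sin(θ), and dA = r dr dθ.

Under the substitution, the integrand becomes 13r^2 + 65, so

    ∬_D (13x^2 + 13y^2 + 65) dA = ∫_{0}^{π} ∫_{0}^{3} (13r^2 + 65) · r dr dθ.

Inner integral (in r): ∫_{0}^{3} (13r^2 + 65) · r dr = 2223/4.

Outer integral (in θ): ∫_{0}^{π} (2223/4) dθ = 2223π/4.

Therefore ∬_D (13x^2 + 13y^2 + 65) dA = 2223π/4.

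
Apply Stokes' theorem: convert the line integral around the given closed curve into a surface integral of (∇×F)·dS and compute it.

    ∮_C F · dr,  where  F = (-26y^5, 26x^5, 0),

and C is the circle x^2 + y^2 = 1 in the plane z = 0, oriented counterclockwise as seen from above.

Let S be the flat disk x^2 + y^2 ≤ 1 in the plane z = 0, with upward unit normal n̂ = ẑ. By Stokes' theorem,

    ∮_C F · dr = ∬_S (∇ × F) · n̂ dS = ∬_D (curl F)_z dA,

where D is the disk x^2 + y^2 ≤ 1.

Compute the curl of F = (-26y^5, 26x^5, 0):
    (∇ × F)_x = ∂F_z/∂y - ∂F_y/∂z = 0,
    (∇ × F)_y = ∂F_x/∂z - ∂F_z/∂x = 0,
    (∇ × F)_z = ∂F_y/∂x - ∂F_x/∂y = 130x^4 + 130y^4.

On z = 0, (curl F)_z = 130x^4 + 130y^4.

Convert to polar (x = r cos θ, y = r sin θ, dA = r dr dθ); the integrand becomes 130r^4(sin(θ)^4 + cos(θ)^4), so

    ∬_D (curl F)_z dA = ∫_0^{2π} ∫_0^{1} (130r^4(sin(θ)^4 + cos(θ)^4)) · r dr dθ.

Inner (r from 0 to 1): 65sin(θ)^4/3 + 65cos(θ)^4/3.
Outer (θ from 0 to 2π): 65π/2.

Therefore ∮_C F · dr = 65π/2.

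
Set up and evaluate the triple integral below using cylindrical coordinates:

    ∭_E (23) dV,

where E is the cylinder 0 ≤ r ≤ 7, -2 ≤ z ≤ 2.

In cylindrical coordinates, x = r cos(θ), y = r sin(θ), z = z, and dV = r dr dθ dz.

The integrand becomes 23, so

    ∭_E (23) dV = ∫_{0}^{2π} ∫_{0}^{7} ∫_{-2}^{2} (23) · r dz dr dθ.

Inner (z): 92r.
Middle (r from 0 to 7): 2254.
Outer (θ): 4508π.

Therefore the triple integral equals 4508π.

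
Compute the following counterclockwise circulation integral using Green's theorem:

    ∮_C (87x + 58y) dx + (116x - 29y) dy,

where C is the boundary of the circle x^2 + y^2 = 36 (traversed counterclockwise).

Green's theorem converts the closed line integral into a double integral over the enclosed region D:

    ∮_C P dx + Q dy = ∬_D (∂Q/∂x - ∂P/∂y) dA.

Here P = 87x + 58y, Q = 116x - 29y, so

    ∂Q/∂x = 116,    ∂P/∂y = 58,
    ∂Q/∂x - ∂P/∂y = 58.

D is the region x^2 + y^2 ≤ 36. Evaluating the double integral:

In polar coordinates (x = r cos θ, y = r sin θ, dA = r dr dθ) the integrand becomes 58, so

    ∬_D (58) dA = ∫_0^{2π} ∫_0^{6} (58) · r dr dθ.

Inner (r from 0 to 6): 1044.
Outer (θ from 0 to 2π): 2088π.

Therefore ∮_C P dx + Q dy = 2088π.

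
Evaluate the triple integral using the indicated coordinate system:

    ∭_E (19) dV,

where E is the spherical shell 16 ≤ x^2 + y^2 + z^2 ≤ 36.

In spherical coordinates, x = ρ sin(φ) cos(θ), y = ρ sin(φ) sin(θ), z = ρ cos(φ), and dV = ρ^2 sin(φ) dρ dφ dθ.

The integrand becomes 19, so

    ∭_E (19) dV = ∫_{0}^{2π} ∫_{0}^{π} ∫_{4}^{6} (19) · ρ^2 sin(φ) dρ dφ dθ.

Inner (ρ): 2888sin(φ)/3.
Middle (φ): 5776/3.
Outer (θ): 11552π/3.

Therefore the triple integral equals 11552π/3.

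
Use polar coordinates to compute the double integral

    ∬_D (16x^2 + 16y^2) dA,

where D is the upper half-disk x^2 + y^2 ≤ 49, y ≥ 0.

The region D is 0 ≤ r ≤ 7, 0 ≤ θ ≤ π in polar coordinates, where x = r cos(θ), y = r sin(θ), and dA = r dr dθ.

Under the substitution, the integrand becomes 16r^2, so

    ∬_D (16x^2 + 16y^2) dA = ∫_{0}^{π} ∫_{0}^{7} (16r^2) · r dr dθ.

Inner integral (in r): ∫_{0}^{7} (16r^2) · r dr = 9604.

Outer integral (in θ): ∫_{0}^{π} (9604) dθ = 9604π.

Therefore ∬_D (16x^2 + 16y^2) dA = 9604π.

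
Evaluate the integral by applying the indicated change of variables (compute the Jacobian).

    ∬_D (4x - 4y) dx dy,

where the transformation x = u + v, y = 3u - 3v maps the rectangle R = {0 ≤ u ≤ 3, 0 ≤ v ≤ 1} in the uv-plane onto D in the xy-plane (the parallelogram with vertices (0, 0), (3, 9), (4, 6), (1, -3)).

Compute the Jacobian determinant of (x, y) with respect to (u, v):

    ∂(x,y)/∂(u,v) = | 1  1 | = (1)(-3) - (1)(3) = -6.
                   | 3  -3 |

Its absolute value is |J| = 6 (the area scaling factor).

Substituting x = u + v, y = 3u - 3v into the integrand,

    4x - 4y → -8u + 16v,

so the integral becomes

    ∬_R (-8u + 16v) · |J| du dv = ∫_0^3 ∫_0^1 (-48u + 96v) dv du.

Inner (v): 48 - 48u.
Outer (u): -72.

Therefore ∬_D (4x - 4y) dx dy = -72.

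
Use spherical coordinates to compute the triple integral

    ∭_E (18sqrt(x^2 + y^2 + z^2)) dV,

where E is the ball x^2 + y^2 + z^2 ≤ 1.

In spherical coordinates, x = ρ sin(φ) cos(θ), y = ρ sin(φ) sin(θ), z = ρ cos(φ), and dV = ρ^2 sin(φ) dρ dφ dθ.

The integrand becomes 18ρ, so

    ∭_E (18sqrt(x^2 + y^2 + z^2)) dV = ∫_{0}^{2π} ∫_{0}^{π} ∫_{0}^{1} (18ρ) · ρ^2 sin(φ) dρ dφ dθ.

Inner (ρ): 9sin(φ)/2.
Middle (φ): 9.
Outer (θ): 18π.

Therefore the triple integral equals 18π.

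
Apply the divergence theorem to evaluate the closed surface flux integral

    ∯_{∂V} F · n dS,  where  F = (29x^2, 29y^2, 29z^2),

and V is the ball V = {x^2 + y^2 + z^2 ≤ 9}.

By the divergence theorem,

    ∯_{∂V} F · n dS = ∭_V (∇ · F) dV.

Compute the divergence:
    ∇ · F = ∂F_x/∂x + ∂F_y/∂y + ∂F_z/∂z = 58x + 58y + 58z.

In spherical coordinates, x = ρ sin(φ) cos(θ), y = ρ sin(φ) sin(θ), z = ρ cos(φ), dV = ρ^2 sin(φ) dρ dφ dθ, with 0 ≤ ρ ≤ 3, 0 ≤ φ ≤ π, 0 ≤ θ ≤ 2π.

The integrand, after substitution and multiplying by the volume element, becomes (58ρ (sqrt(2)sin(φ)sin(θ + π/4) + cos(φ))) · ρ^2 sin(φ), so

    ∭_V (∇·F) dV = ∫_0^{2π} ∫_0^{π} ∫_0^{3} (58ρ (sqrt(2)sin(φ)sin(θ + π/4) + cos(φ))) · ρ^2 sin(φ) dρ dφ dθ.

Inner (ρ from 0 to 3): 2349(sqrt(2)sin(φ)sin(θ + π/4) + cos(φ))sin(φ)/2.
Middle (φ from 0 to π): 2349sqrt(2)π sin(θ + π/4)/4.
Outer (θ from 0 to 2π): 0.

Therefore ∯_{∂V} F · n dS = 0.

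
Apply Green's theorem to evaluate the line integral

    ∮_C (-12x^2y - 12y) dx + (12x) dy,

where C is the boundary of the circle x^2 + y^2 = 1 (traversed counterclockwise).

Green's theorem converts the closed line integral into a double integral over the enclosed region D:

    ∮_C P dx + Q dy = ∬_D (∂Q/∂x - ∂P/∂y) dA.

Here P = -12x^2y - 12y, Q = 12x, so

    ∂Q/∂x = 12,    ∂P/∂y = -12x^2 - 12,
    ∂Q/∂x - ∂P/∂y = 12x^2 + 24.

D is the region x^2 + y^2 ≤ 1. Evaluating the double integral:

In polar coordinates (x = r cos θ, y = r sin θ, dA = r dr dθ) the integrand becomes 12r^2cos(θ)^2 + 24, so

    ∬_D (12x^2 + 24) dA = ∫_0^{2π} ∫_0^{1} (12r^2cos(θ)^2 + 24) · r dr dθ.

Inner (r from 0 to 1): 3cos(θ)^2 + 12.
Outer (θ from 0 to 2π): 27π.

Therefore ∮_C P dx + Q dy = 27π.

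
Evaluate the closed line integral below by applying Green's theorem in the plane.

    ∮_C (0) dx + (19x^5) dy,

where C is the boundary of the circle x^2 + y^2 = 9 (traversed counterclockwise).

Green's theorem converts the closed line integral into a double integral over the enclosed region D:

    ∮_C P dx + Q dy = ∬_D (∂Q/∂x - ∂P/∂y) dA.

Here P = 0, Q = 19x^5, so

    ∂Q/∂x = 95x^4,    ∂P/∂y = 0,
    ∂Q/∂x - ∂P/∂y = 95x^4.

D is the region x^2 + y^2 ≤ 9. Evaluating the double integral:

In polar coordinates (x = r cos θ, y = r sin θ, dA = r dr dθ) the integrand becomes 95r^4cos(θ)^4, so

    ∬_D (95x^4) dA = ∫_0^{2π} ∫_0^{3} (95r^4cos(θ)^4) · r dr dθ.

Inner (r from 0 to 3): 23085cos(θ)^4/2.
Outer (θ from 0 to 2π): 69255π/8.

Therefore ∮_C P dx + Q dy = 69255π/8.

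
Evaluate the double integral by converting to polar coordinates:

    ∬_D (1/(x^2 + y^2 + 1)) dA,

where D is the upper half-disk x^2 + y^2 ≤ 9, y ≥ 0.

The region D is 0 ≤ r ≤ 3, 0 ≤ θ ≤ π in polar coordinates, where x = r cos(θ), y = r sin(θ), and dA = r dr dθ.

Under the substitution, the integrand becomes 1/(r^2 + 1), so

    ∬_D (1/(x^2 + y^2 + 1)) dA = ∫_{0}^{π} ∫_{0}^{3} (1/(r^2 + 1)) · r dr dθ.

Inner integral (in r): ∫_{0}^{3} (1/(r^2 + 1)) · r dr = log(10)/2.

Outer integral (in θ): ∫_{0}^{π} (log(10)/2) dθ = π log(10)/2.

Therefore ∬_D (1/(x^2 + y^2 + 1)) dA = π log(10)/2.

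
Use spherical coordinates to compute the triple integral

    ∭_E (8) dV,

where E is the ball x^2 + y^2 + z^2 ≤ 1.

In spherical coordinates, x = ρ sin(φ) cos(θ), y = ρ sin(φ) sin(θ), z = ρ cos(φ), and dV = ρ^2 sin(φ) dρ dφ dθ.

The integrand becomes 8, so

    ∭_E (8) dV = ∫_{0}^{2π} ∫_{0}^{π} ∫_{0}^{1} (8) · ρ^2 sin(φ) dρ dφ dθ.

Inner (ρ): 8sin(φ)/3.
Middle (φ): 16/3.
Outer (θ): 32π/3.

Therefore the triple integral equals 32π/3.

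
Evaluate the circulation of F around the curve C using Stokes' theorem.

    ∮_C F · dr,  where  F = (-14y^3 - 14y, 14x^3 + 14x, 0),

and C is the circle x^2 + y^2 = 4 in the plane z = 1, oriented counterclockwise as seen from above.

Let S be the flat disk x^2 + y^2 ≤ 4 in the plane z = 1, with upward unit normal n̂ = ẑ. By Stokes' theorem,

    ∮_C F · dr = ∬_S (∇ × F) · n̂ dS = ∬_D (curl F)_z dA,

where D is the disk x^2 + y^2 ≤ 4.

Compute the curl of F = (-14y^3 - 14y, 14x^3 + 14x, 0):
    (∇ × F)_x = ∂F_z/∂y - ∂F_y/∂z = 0,
    (∇ × F)_y = ∂F_x/∂z - ∂F_z/∂x = 0,
    (∇ × F)_z = ∂F_y/∂x - ∂F_x/∂y = 42x^2 + 42y^2 + 28.

On z = 1, (curl F)_z = 42x^2 + 42y^2 + 28.

Convert to polar (x = r cos θ, y = r sin θ, dA = r dr dθ); the integrand becomes 42r^2 + 28, so

    ∬_D (curl F)_z dA = ∫_0^{2π} ∫_0^{2} (42r^2 + 28) · r dr dθ.

Inner (r from 0 to 2): 224.
Outer (θ from 0 to 2π): 448π.

Therefore ∮_C F · dr = 448π.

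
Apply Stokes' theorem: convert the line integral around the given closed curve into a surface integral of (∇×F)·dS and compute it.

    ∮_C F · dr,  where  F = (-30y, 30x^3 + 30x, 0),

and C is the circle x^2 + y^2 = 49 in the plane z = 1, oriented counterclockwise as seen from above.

Let S be the flat disk x^2 + y^2 ≤ 49 in the plane z = 1, with upward unit normal n̂ = ẑ. By Stokes' theorem,

    ∮_C F · dr = ∬_S (∇ × F) · n̂ dS = ∬_D (curl F)_z dA,

where D is the disk x^2 + y^2 ≤ 49.

Compute the curl of F = (-30y, 30x^3 + 30x, 0):
    (∇ × F)_x = ∂F_z/∂y - ∂F_y/∂z = 0,
    (∇ × F)_y = ∂F_x/∂z - ∂F_z/∂x = 0,
    (∇ × F)_z = ∂F_y/∂x - ∂F_x/∂y = 90x^2 + 60.

On z = 1, (curl F)_z = 90x^2 + 60.

Convert to polar (x = r cos θ, y = r sin θ, dA = r dr dθ); the integrand becomes 90r^2cos(θ)^2 + 60, so

    ∬_D (curl F)_z dA = ∫_0^{2π} ∫_0^{7} (90r^2cos(θ)^2 + 60) · r dr dθ.

Inner (r from 0 to 7): 108045cos(θ)^2/2 + 1470.
Outer (θ from 0 to 2π): 113925π/2.

Therefore ∮_C F · dr = 113925π/2.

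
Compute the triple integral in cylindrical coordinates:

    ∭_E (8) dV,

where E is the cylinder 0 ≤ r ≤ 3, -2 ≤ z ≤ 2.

In cylindrical coordinates, x = r cos(θ), y = r sin(θ), z = z, and dV = r dr dθ dz.

The integrand becomes 8, so

    ∭_E (8) dV = ∫_{0}^{2π} ∫_{0}^{3} ∫_{-2}^{2} (8) · r dz dr dθ.

Inner (z): 32r.
Middle (r from 0 to 3): 144.
Outer (θ): 288π.

Therefore the triple integral equals 288π.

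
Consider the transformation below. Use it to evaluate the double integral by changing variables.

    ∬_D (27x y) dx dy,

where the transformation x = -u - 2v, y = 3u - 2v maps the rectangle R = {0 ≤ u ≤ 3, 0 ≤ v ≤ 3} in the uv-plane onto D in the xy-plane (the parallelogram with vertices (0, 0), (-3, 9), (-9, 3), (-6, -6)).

Compute the Jacobian determinant of (x, y) with respect to (u, v):

    ∂(x,y)/∂(u,v) = | -1  -2 | = (-1)(-2) - (-2)(3) = 8.
                   | 3  -2 |

Its absolute value is |J| = 8 (the area scaling factor).

Substituting x = -u - 2v, y = 3u - 2v into the integrand,

    27x y → -81u^2 - 108u v + 108v^2,

so the integral becomes

    ∬_R (-81u^2 - 108u v + 108v^2) · |J| du dv = ∫_0^3 ∫_0^3 (-648u^2 - 864u v + 864v^2) dv du.

Inner (v): -1944u^2 - 3888u + 7776.
Outer (u): -11664.

Therefore ∬_D (27x y) dx dy = -11664.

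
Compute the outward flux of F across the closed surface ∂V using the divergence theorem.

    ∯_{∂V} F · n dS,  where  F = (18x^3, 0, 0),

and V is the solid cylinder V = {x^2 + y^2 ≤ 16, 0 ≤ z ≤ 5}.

By the divergence theorem,

    ∯_{∂V} F · n dS = ∭_V (∇ · F) dV.

Compute the divergence:
    ∇ · F = ∂F_x/∂x + ∂F_y/∂y + ∂F_z/∂z = 54x^2 + 0 + 0 = 54x^2.

In cylindrical coordinates, x = r cos(θ), y = r sin(θ), z = z, dV = r dr dθ dz, with 0 ≤ r ≤ 4, 0 ≤ θ ≤ 2π, 0 ≤ z ≤ 5.

The integrand, after substitution and multiplying by the volume element, becomes (54r^2cos(θ)^2) · r, so

    ∭_V (∇·F) dV = ∫_0^{2π} ∫_0^{4} ∫_0^{5} (54r^2cos(θ)^2) · r dz dr dθ.

Inner (z from 0 to 5): 270r^3cos(θ)^2.
Middle (r from 0 to 4): 17280cos(θ)^2.
Outer (θ from 0 to 2π): 17280π.

Therefore ∯_{∂V} F · n dS = 17280π.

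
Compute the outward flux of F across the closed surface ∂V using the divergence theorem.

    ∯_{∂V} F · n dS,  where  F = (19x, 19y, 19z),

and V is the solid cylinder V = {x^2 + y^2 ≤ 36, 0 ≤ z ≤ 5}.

By the divergence theorem,

    ∯_{∂V} F · n dS = ∭_V (∇ · F) dV.

Compute the divergence:
    ∇ · F = ∂F_x/∂x + ∂F_y/∂y + ∂F_z/∂z = 19 + 19 + 19 = 57.

In cylindrical coordinates, x = r cos(θ), y = r sin(θ), z = z, dV = r dr dθ dz, with 0 ≤ r ≤ 6, 0 ≤ θ ≤ 2π, 0 ≤ z ≤ 5.

The integrand, after substitution and multiplying by the volume element, becomes (57) · r, so

    ∭_V (∇·F) dV = ∫_0^{2π} ∫_0^{6} ∫_0^{5} (57) · r dz dr dθ.

Inner (z from 0 to 5): 285r.
Middle (r from 0 to 6): 5130.
Outer (θ from 0 to 2π): 10260π.

Therefore ∯_{∂V} F · n dS = 10260π.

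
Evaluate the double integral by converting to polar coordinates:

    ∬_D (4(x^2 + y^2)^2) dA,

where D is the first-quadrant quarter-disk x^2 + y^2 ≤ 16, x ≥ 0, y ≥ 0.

The region D is 0 ≤ r ≤ 4, 0 ≤ θ ≤ π/2 in polar coordinates, where x = r cos(θ), y = r sin(θ), and dA = r dr dθ.

Under the substitution, the integrand becomes 4r^4, so

    ∬_D (4(x^2 + y^2)^2) dA = ∫_{0}^{π/2} ∫_{0}^{4} (4r^4) · r dr dθ.

Inner integral (in r): ∫_{0}^{4} (4r^4) · r dr = 8192/3.

Outer integral (in θ): ∫_{0}^{π/2} (8192/3) dθ = 4096π/3.

Therefore ∬_D (4(x^2 + y^2)^2) dA = 4096π/3.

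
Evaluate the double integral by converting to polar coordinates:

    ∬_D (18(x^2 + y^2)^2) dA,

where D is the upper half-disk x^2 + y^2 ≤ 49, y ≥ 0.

The region D is 0 ≤ r ≤ 7, 0 ≤ θ ≤ π in polar coordinates, where x = r cos(θ), y = r sin(θ), and dA = r dr dθ.

Under the substitution, the integrand becomes 18r^4, so

    ∬_D (18(x^2 + y^2)^2) dA = ∫_{0}^{π} ∫_{0}^{7} (18r^4) · r dr dθ.

Inner integral (in r): ∫_{0}^{7} (18r^4) · r dr = 352947.

Outer integral (in θ): ∫_{0}^{π} (352947) dθ = 352947π.

Therefore ∬_D (18(x^2 + y^2)^2) dA = 352947π.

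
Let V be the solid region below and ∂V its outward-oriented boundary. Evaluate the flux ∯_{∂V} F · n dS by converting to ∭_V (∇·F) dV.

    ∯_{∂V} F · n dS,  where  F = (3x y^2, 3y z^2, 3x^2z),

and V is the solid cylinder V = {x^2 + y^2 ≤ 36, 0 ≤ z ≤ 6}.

By the divergence theorem,

    ∯_{∂V} F · n dS = ∭_V (∇ · F) dV.

Compute the divergence:
    ∇ · F = ∂F_x/∂x + ∂F_y/∂y + ∂F_z/∂z = 3y^2 + 3z^2 + 3x^2 = 3x^2 + 3y^2 + 3z^2.

In cylindrical coordinates, x = r cos(θ), y = r sin(θ), z = z, dV = r dr dθ dz, with 0 ≤ r ≤ 6, 0 ≤ θ ≤ 2π, 0 ≤ z ≤ 6.

The integrand, after substitution and multiplying by the volume element, becomes (3r^2 + 3z^2) · r, so

    ∭_V (∇·F) dV = ∫_0^{2π} ∫_0^{6} ∫_0^{6} (3r^2 + 3z^2) · r dz dr dθ.

Inner (z from 0 to 6): 18r (r^2 + 12).
Middle (r from 0 to 6): 9720.
Outer (θ from 0 to 2π): 19440π.

Therefore ∯_{∂V} F · n dS = 19440π.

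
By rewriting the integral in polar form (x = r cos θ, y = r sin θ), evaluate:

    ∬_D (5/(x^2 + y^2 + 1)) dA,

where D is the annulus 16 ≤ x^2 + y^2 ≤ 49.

The region D is 4 ≤ r ≤ 7, 0 ≤ θ ≤ 2π in polar coordinates, where x = r cos(θ), y = r sin(θ), and dA = r dr dθ.

Under the substitution, the integrand becomes 5/(r^2 + 1), so

    ∬_D (5/(x^2 + y^2 + 1)) dA = ∫_{0}^{2π} ∫_{4}^{7} (5/(r^2 + 1)) · r dr dθ.

Inner integral (in r): ∫_{4}^{7} (5/(r^2 + 1)) · r dr = log(12500sqrt(34)/4913).

Outer integral (in θ): ∫_{0}^{2π} (log(12500sqrt(34)/4913)) dθ = log((12500sqrt(34)/4913)^(2π)).

Therefore ∬_D (5/(x^2 + y^2 + 1)) dA = log((12500sqrt(34)/4913)^(2π)).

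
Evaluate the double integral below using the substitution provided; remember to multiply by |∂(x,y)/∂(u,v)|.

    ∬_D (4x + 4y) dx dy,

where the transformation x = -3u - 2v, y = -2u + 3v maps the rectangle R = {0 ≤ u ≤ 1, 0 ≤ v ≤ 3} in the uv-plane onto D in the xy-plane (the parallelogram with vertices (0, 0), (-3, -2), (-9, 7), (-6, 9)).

Compute the Jacobian determinant of (x, y) with respect to (u, v):

    ∂(x,y)/∂(u,v) = | -3  -2 | = (-3)(3) - (-2)(-2) = -13.
                   | -2  3 |

Its absolute value is |J| = 13 (the area scaling factor).

Substituting x = -3u - 2v, y = -2u + 3v into the integrand,

    4x + 4y → -20u + 4v,

so the integral becomes

    ∬_R (-20u + 4v) · |J| du dv = ∫_0^1 ∫_0^3 (-260u + 52v) dv du.

Inner (v): 234 - 780u.
Outer (u): -156.

Therefore ∬_D (4x + 4y) dx dy = -156.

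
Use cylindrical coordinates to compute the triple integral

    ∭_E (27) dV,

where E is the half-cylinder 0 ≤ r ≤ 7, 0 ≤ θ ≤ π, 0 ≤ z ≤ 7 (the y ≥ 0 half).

In cylindrical coordinates, x = r cos(θ), y = r sin(θ), z = z, and dV = r dr dθ dz.

The integrand becomes 27, so

    ∭_E (27) dV = ∫_{0}^{π} ∫_{0}^{7} ∫_{0}^{7} (27) · r dz dr dθ.

Inner (z): 189r.
Middle (r from 0 to 7): 9261/2.
Outer (θ): 9261π/2.

Therefore the triple integral equals 9261π/2.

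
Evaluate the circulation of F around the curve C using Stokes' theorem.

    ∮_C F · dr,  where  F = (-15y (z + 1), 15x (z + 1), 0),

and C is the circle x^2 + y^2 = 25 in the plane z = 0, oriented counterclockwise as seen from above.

Let S be the flat disk x^2 + y^2 ≤ 25 in the plane z = 0, with upward unit normal n̂ = ẑ. By Stokes' theorem,

    ∮_C F · dr = ∬_S (∇ × F) · n̂ dS = ∬_D (curl F)_z dA,

where D is the disk x^2 + y^2 ≤ 25.

Compute the curl of F = (-15y (z + 1), 15x (z + 1), 0):
    (∇ × F)_x = ∂F_z/∂y - ∂F_y/∂z = -15x,
    (∇ × F)_y = ∂F_x/∂z - ∂F_z/∂x = -15y,
    (∇ × F)_z = ∂F_y/∂x - ∂F_x/∂y = 30z + 30.

On z = 0, (curl F)_z = 30.

Convert to polar (x = r cos θ, y = r sin θ, dA = r dr dθ); the integrand becomes 30, so

    ∬_D (curl F)_z dA = ∫_0^{2π} ∫_0^{5} (30) · r dr dθ.

Inner (r from 0 to 5): 375.
Outer (θ from 0 to 2π): 750π.

Therefore ∮_C F · dr = 750π.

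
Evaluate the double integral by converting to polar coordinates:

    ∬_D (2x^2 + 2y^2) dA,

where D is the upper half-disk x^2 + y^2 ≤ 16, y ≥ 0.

The region D is 0 ≤ r ≤ 4, 0 ≤ θ ≤ π in polar coordinates, where x = r cos(θ), y = r sin(θ), and dA = r dr dθ.

Under the substitution, the integrand becomes 2r^2, so

    ∬_D (2x^2 + 2y^2) dA = ∫_{0}^{π} ∫_{0}^{4} (2r^2) · r dr dθ.

Inner integral (in r): ∫_{0}^{4} (2r^2) · r dr = 128.

Outer integral (in θ): ∫_{0}^{π} (128) dθ = 128π.

Therefore ∬_D (2x^2 + 2y^2) dA = 128π.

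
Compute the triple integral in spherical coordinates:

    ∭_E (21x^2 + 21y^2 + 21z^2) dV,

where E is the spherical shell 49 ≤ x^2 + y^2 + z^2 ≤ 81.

In spherical coordinates, x = ρ sin(φ) cos(θ), y = ρ sin(φ) sin(θ), z = ρ cos(φ), and dV = ρ^2 sin(φ) dρ dφ dθ.

The integrand becomes 21ρ^2, so

    ∭_E (21x^2 + 21y^2 + 21z^2) dV = ∫_{0}^{2π} ∫_{0}^{π} ∫_{7}^{9} (21ρ^2) · ρ^2 sin(φ) dρ dφ dθ.

Inner (ρ): 887082sin(φ)/5.
Middle (φ): 1774164/5.
Outer (θ): 3548328π/5.

Therefore the triple integral equals 3548328π/5.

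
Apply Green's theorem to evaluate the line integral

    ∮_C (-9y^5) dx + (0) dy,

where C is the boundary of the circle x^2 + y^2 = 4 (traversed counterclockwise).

Green's theorem converts the closed line integral into a double integral over the enclosed region D:

    ∮_C P dx + Q dy = ∬_D (∂Q/∂x - ∂P/∂y) dA.

Here P = -9y^5, Q = 0, so

    ∂Q/∂x = 0,    ∂P/∂y = -45y^4,
    ∂Q/∂x - ∂P/∂y = 45y^4.

D is the region x^2 + y^2 ≤ 4. Evaluating the double integral:

In polar coordinates (x = r cos θ, y = r sin θ, dA = r dr dθ) the integrand becomes 45r^4sin(θ)^4, so

    ∬_D (45y^4) dA = ∫_0^{2π} ∫_0^{2} (45r^4sin(θ)^4) · r dr dθ.

Inner (r from 0 to 2): 480sin(θ)^4.
Outer (θ from 0 to 2π): 360π.

Therefore ∮_C P dx + Q dy = 360π.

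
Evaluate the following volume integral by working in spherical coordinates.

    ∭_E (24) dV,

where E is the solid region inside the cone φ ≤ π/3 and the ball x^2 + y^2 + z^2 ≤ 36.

In spherical coordinates, x = ρ sin(φ) cos(θ), y = ρ sin(φ) sin(θ), z = ρ cos(φ), and dV = ρ^2 sin(φ) dρ dφ dθ.

The integrand becomes 24, so

    ∭_E (24) dV = ∫_{0}^{2π} ∫_{0}^{π/3} ∫_{0}^{6} (24) · ρ^2 sin(φ) dρ dφ dθ.

Inner (ρ): 1728sin(φ).
Middle (φ): 864.
Outer (θ): 1728π.

Therefore the triple integral equals 1728π.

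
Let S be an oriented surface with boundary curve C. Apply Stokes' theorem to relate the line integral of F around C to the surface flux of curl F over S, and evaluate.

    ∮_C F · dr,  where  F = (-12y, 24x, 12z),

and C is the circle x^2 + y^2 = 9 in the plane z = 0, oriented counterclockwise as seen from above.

Let S be the flat disk x^2 + y^2 ≤ 9 in the plane z = 0, with upward unit normal n̂ = ẑ. By Stokes' theorem,

    ∮_C F · dr = ∬_S (∇ × F) · n̂ dS = ∬_D (curl F)_z dA,

where D is the disk x^2 + y^2 ≤ 9.

Compute the curl of F = (-12y, 24x, 12z):
    (∇ × F)_x = ∂F_z/∂y - ∂F_y/∂z = 0,
    (∇ × F)_y = ∂F_x/∂z - ∂F_z/∂x = 0,
    (∇ × F)_z = ∂F_y/∂x - ∂F_x/∂y = 36.

On z = 0, (curl F)_z = 36.

Convert to polar (x = r cos θ, y = r sin θ, dA = r dr dθ); the integrand becomes 36, so

    ∬_D (curl F)_z dA = ∫_0^{2π} ∫_0^{3} (36) · r dr dθ.

Inner (r from 0 to 3): 162.
Outer (θ from 0 to 2π): 324π.

Therefore ∮_C F · dr = 324π.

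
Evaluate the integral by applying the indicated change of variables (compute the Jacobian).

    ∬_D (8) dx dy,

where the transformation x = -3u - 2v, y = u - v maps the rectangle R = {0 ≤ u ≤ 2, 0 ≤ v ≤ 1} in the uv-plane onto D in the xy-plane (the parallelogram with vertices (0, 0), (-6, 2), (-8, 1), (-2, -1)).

Compute the Jacobian determinant of (x, y) with respect to (u, v):

    ∂(x,y)/∂(u,v) = | -3  -2 | = (-3)(-1) - (-2)(1) = 5.
                   | 1  -1 |

Its absolute value is |J| = 5 (the area scaling factor).

Substituting x = -3u - 2v, y = u - v into the integrand,

    8 → 8,

so the integral becomes

    ∬_R (8) · |J| du dv = ∫_0^2 ∫_0^1 (40) dv du.

Inner (v): 40.
Outer (u): 80.

Therefore ∬_D (8) dx dy = 80.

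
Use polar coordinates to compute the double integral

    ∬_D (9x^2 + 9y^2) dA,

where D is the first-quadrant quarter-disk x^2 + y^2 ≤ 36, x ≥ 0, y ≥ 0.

The region D is 0 ≤ r ≤ 6, 0 ≤ θ ≤ π/2 in polar coordinates, where x = r cos(θ), y = r sin(θ), and dA = r dr dθ.

Under the substitution, the integrand becomes 9r^2, so

    ∬_D (9x^2 + 9y^2) dA = ∫_{0}^{π/2} ∫_{0}^{6} (9r^2) · r dr dθ.

Inner integral (in r): ∫_{0}^{6} (9r^2) · r dr = 2916.

Outer integral (in θ): ∫_{0}^{π/2} (2916) dθ = 1458π.

Therefore ∬_D (9x^2 + 9y^2) dA = 1458π.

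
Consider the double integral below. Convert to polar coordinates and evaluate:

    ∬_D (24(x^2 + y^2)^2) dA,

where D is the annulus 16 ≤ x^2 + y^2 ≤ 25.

The region D is 4 ≤ r ≤ 5, 0 ≤ θ ≤ 2π in polar coordinates, where x = r cos(θ), y = r sin(θ), and dA = r dr dθ.

Under the substitution, the integrand becomes 24r^4, so

    ∬_D (24(x^2 + y^2)^2) dA = ∫_{0}^{2π} ∫_{4}^{5} (24r^4) · r dr dθ.

Inner integral (in r): ∫_{4}^{5} (24r^4) · r dr = 46116.

Outer integral (in θ): ∫_{0}^{2π} (46116) dθ = 92232π.

Therefore ∬_D (24(x^2 + y^2)^2) dA = 92232π.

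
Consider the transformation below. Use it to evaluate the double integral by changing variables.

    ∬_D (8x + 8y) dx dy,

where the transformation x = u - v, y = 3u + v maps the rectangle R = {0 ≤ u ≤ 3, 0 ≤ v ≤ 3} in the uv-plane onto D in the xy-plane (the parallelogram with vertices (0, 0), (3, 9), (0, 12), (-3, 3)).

Compute the Jacobian determinant of (x, y) with respect to (u, v):

    ∂(x,y)/∂(u,v) = | 1  -1 | = (1)(1) - (-1)(3) = 4.
                   | 3  1 |

Its absolute value is |J| = 4 (the area scaling factor).

Substituting x = u - v, y = 3u + v into the integrand,

    8x + 8y → 32u,

so the integral becomes

    ∬_R (32u) · |J| du dv = ∫_0^3 ∫_0^3 (128u) dv du.

Inner (v): 384u.
Outer (u): 1728.

Therefore ∬_D (8x + 8y) dx dy = 1728.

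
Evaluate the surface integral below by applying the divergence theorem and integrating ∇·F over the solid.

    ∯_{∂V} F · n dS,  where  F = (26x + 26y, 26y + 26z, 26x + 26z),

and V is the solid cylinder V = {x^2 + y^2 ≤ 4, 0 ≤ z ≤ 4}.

By the divergence theorem,

    ∯_{∂V} F · n dS = ∭_V (∇ · F) dV.

Compute the divergence:
    ∇ · F = ∂F_x/∂x + ∂F_y/∂y + ∂F_z/∂z = 26 + 26 + 26 = 78.

In cylindrical coordinates, x = r cos(θ), y = r sin(θ), z = z, dV = r dr dθ dz, with 0 ≤ r ≤ 2, 0 ≤ θ ≤ 2π, 0 ≤ z ≤ 4.

The integrand, after substitution and multiplying by the volume element, becomes (78) · r, so

    ∭_V (∇·F) dV = ∫_0^{2π} ∫_0^{2} ∫_0^{4} (78) · r dz dr dθ.

Inner (z from 0 to 4): 312r.
Middle (r from 0 to 2): 624.
Outer (θ from 0 to 2π): 1248π.

Therefore ∯_{∂V} F · n dS = 1248π.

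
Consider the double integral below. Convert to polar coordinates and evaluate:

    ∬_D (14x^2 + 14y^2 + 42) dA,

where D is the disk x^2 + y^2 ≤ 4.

The region D is 0 ≤ r ≤ 2, 0 ≤ θ ≤ 2π in polar coordinates, where x = r cos(θ), y = r sin(θ), and dA = r dr dθ.

Under the substitution, the integrand becomes 14r^2 + 42, so

    ∬_D (14x^2 + 14y^2 + 42) dA = ∫_{0}^{2π} ∫_{0}^{2} (14r^2 + 42) · r dr dθ.

Inner integral (in r): ∫_{0}^{2} (14r^2 + 42) · r dr = 140.

Outer integral (in θ): ∫_{0}^{2π} (140) dθ = 280π.

Therefore ∬_D (14x^2 + 14y^2 + 42) dA = 280π.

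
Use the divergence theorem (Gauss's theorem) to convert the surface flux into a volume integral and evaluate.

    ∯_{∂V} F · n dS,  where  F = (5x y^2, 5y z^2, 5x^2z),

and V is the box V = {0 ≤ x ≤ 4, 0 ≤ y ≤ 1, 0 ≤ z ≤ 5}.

By the divergence theorem,

    ∯_{∂V} F · n dS = ∭_V (∇ · F) dV.

Compute the divergence:
    ∇ · F = ∂F_x/∂x + ∂F_y/∂y + ∂F_z/∂z = 5y^2 + 5z^2 + 5x^2 = 5x^2 + 5y^2 + 5z^2.

V is a rectangular box, so dV = dx dy dz with 0 ≤ x ≤ 4, 0 ≤ y ≤ 1, 0 ≤ z ≤ 5.

Integrate (5x^2 + 5y^2 + 5z^2) over V as an iterated integral:

    ∭_V (∇·F) dV = ∫_0^{4} ∫_0^{1} ∫_0^{5} (5x^2 + 5y^2 + 5z^2) dz dy dx.

Inner (z from 0 to 5): 25x^2 + 25y^2 + 625/3.
Middle (y from 0 to 1): 25x^2 + 650/3.
Outer (x from 0 to 4): 1400.

Therefore ∯_{∂V} F · n dS = 1400.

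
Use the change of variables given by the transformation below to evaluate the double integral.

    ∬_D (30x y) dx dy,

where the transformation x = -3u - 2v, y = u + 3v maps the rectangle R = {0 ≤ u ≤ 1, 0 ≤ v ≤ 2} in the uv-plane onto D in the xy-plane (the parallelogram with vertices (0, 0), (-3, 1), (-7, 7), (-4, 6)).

Compute the Jacobian determinant of (x, y) with respect to (u, v):

    ∂(x,y)/∂(u,v) = | -3  -2 | = (-3)(3) - (-2)(1) = -7.
                   | 1  3 |

Its absolute value is |J| = 7 (the area scaling factor).

Substituting x = -3u - 2v, y = u + 3v into the integrand,

    30x y → -90u^2 - 330u v - 180v^2,

so the integral becomes

    ∬_R (-90u^2 - 330u v - 180v^2) · |J| du dv = ∫_0^1 ∫_0^2 (-630u^2 - 2310u v - 1260v^2) dv du.

Inner (v): -1260u^2 - 4620u - 3360.
Outer (u): -6090.

Therefore ∬_D (30x y) dx dy = -6090.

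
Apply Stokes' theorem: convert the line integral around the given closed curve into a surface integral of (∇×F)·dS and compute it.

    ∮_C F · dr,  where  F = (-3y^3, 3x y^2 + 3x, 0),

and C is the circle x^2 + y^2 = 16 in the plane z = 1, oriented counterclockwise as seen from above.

Let S be the flat disk x^2 + y^2 ≤ 16 in the plane z = 1, with upward unit normal n̂ = ẑ. By Stokes' theorem,

    ∮_C F · dr = ∬_S (∇ × F) · n̂ dS = ∬_D (curl F)_z dA,

where D is the disk x^2 + y^2 ≤ 16.

Compute the curl of F = (-3y^3, 3x y^2 + 3x, 0):
    (∇ × F)_x = ∂F_z/∂y - ∂F_y/∂z = 0,
    (∇ × F)_y = ∂F_x/∂z - ∂F_z/∂x = 0,
    (∇ × F)_z = ∂F_y/∂x - ∂F_x/∂y = 12y^2 + 3.

On z = 1, (curl F)_z = 12y^2 + 3.

Convert to polar (x = r cos θ, y = r sin θ, dA = r dr dθ); the integrand becomes 12r^2sin(θ)^2 + 3, so

    ∬_D (curl F)_z dA = ∫_0^{2π} ∫_0^{4} (12r^2sin(θ)^2 + 3) · r dr dθ.

Inner (r from 0 to 4): 768sin(θ)^2 + 24.
Outer (θ from 0 to 2π): 816π.

Therefore ∮_C F · dr = 816π.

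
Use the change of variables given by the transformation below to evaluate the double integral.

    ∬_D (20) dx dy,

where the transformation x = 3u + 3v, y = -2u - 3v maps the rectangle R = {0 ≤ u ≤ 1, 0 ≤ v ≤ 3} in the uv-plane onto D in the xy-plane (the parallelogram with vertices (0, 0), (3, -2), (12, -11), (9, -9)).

Compute the Jacobian determinant of (x, y) with respect to (u, v):

    ∂(x,y)/∂(u,v) = | 3  3 | = (3)(-3) - (3)(-2) = -3.
                   | -2  -3 |

Its absolute value is |J| = 3 (the area scaling factor).

Substituting x = 3u + 3v, y = -2u - 3v into the integrand,

    20 → 20,

so the integral becomes

    ∬_R (20) · |J| du dv = ∫_0^1 ∫_0^3 (60) dv du.

Inner (v): 180.
Outer (u): 180.

Therefore ∬_D (20) dx dy = 180.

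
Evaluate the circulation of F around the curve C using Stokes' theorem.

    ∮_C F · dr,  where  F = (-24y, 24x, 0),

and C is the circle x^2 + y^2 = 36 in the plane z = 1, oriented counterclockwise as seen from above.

Let S be the flat disk x^2 + y^2 ≤ 36 in the plane z = 1, with upward unit normal n̂ = ẑ. By Stokes' theorem,

    ∮_C F · dr = ∬_S (∇ × F) · n̂ dS = ∬_D (curl F)_z dA,

where D is the disk x^2 + y^2 ≤ 36.

Compute the curl of F = (-24y, 24x, 0):
    (∇ × F)_x = ∂F_z/∂y - ∂F_y/∂z = 0,
    (∇ × F)_y = ∂F_x/∂z - ∂F_z/∂x = 0,
    (∇ × F)_z = ∂F_y/∂x - ∂F_x/∂y = 48.

On z = 1, (curl F)_z = 48.

Convert to polar (x = r cos θ, y = r sin θ, dA = r dr dθ); the integrand becomes 48, so

    ∬_D (curl F)_z dA = ∫_0^{2π} ∫_0^{6} (48) · r dr dθ.

Inner (r from 0 to 6): 864.
Outer (θ from 0 to 2π): 1728π.

Therefore ∮_C F · dr = 1728π.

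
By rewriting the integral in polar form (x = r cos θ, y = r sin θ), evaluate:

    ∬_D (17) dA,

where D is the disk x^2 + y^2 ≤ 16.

The region D is 0 ≤ r ≤ 4, 0 ≤ θ ≤ 2π in polar coordinates, where x = r cos(θ), y = r sin(θ), and dA = r dr dθ.

Under the substitution, the integrand becomes 17, so

    ∬_D (17) dA = ∫_{0}^{2π} ∫_{0}^{4} (17) · r dr dθ.

Inner integral (in r): ∫_{0}^{4} (17) · r dr = 136.

Outer integral (in θ): ∫_{0}^{2π} (136) dθ = 272π.

Therefore ∬_D (17) dA = 272π.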